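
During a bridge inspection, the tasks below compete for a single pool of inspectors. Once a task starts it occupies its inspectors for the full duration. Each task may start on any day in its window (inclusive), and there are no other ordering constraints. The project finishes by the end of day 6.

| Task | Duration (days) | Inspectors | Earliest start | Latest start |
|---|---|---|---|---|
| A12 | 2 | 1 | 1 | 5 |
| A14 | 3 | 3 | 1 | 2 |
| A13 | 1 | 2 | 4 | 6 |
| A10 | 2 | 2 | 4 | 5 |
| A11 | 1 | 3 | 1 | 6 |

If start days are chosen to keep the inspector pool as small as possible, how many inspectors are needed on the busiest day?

Early-start (A12@1, A14@1, A13@4, A10@4, A11@1) gives peak 7: d1:7  d2:4  d3:3  d4:4  d5:2  d6:0.
Shift A11→6.
Schedule A12@1, A14@1, A13@4, A10@4, A11@6: d1:4  d2:4  d3:3  d4:4  d5:2  d6:3 — peak 4.
Total inspector-days = 20 over 6 days ⇒ peak ≥ ⌈20/6⌉ = 4, so 4 is optimal.

4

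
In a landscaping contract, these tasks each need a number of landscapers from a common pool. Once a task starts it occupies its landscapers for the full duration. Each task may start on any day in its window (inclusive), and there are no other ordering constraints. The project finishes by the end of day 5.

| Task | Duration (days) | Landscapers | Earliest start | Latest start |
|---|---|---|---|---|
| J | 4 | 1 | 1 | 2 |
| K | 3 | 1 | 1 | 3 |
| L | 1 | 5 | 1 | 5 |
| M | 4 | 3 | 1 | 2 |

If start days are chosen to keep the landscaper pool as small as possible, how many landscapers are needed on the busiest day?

Early-start (J@1, K@1, L@1, M@1) gives peak 10: d1:10  d2:5  d3:5  d4:4  d5:0.
Shift L→5.
Schedule J@1, K@1, L@5, M@1: d1:5  d2:5  d3:5  d4:4  d5:5 — peak 5.
Total landscaper-days = 24 over 5 days ⇒ peak ≥ ⌈24/5⌉ = 5, so 5 is optimal.

5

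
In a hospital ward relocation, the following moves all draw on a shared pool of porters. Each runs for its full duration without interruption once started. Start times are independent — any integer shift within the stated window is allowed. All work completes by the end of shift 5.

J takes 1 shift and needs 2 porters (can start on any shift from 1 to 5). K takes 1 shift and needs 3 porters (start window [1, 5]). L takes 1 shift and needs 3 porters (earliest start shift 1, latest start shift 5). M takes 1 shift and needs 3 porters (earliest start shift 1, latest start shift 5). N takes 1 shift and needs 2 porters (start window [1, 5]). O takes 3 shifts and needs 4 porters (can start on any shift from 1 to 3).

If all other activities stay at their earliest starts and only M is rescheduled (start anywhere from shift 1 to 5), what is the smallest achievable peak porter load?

14

M@1: s1:17  s2:4  s3:4  s4:0  s5:0 → peak 17
M@2: s1:14  s2:7  s3:4  s4:0  s5:0 → peak 14
M@3: s1:14  s2:4  s3:7  s4:0  s5:0 → peak 14
M@4: s1:14  s2:4  s3:4  s4:3  s5:0 → peak 14
M@5: s1:14  s2:4  s3:4  s4:0  s5:3 → peak 14
Best is M@2, peak 14.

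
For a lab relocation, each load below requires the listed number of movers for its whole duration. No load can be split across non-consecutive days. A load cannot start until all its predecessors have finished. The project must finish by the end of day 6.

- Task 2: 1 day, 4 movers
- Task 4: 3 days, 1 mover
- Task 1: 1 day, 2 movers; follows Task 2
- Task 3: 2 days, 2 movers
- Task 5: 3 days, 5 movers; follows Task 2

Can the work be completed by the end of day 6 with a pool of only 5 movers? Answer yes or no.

Schedule Task 2@1, Task 4@1, Task 1@2, Task 3@2, Task 5@4: d1:5  d2:5  d3:3  d4:5  d5:5  d6:5 — peak 5 ≤ 5.

yes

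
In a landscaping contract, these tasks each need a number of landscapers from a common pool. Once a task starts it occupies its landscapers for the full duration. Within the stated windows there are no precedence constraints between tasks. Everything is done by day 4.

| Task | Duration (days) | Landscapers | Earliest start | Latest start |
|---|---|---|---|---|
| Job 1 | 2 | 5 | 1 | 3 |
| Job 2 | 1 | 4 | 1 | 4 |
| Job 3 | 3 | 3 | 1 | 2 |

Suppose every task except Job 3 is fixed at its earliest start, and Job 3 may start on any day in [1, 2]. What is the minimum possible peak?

Job 3@1: d1:12  d2:8  d3:3  d4:0 → peak 12
Job 3@2: d1:9  d2:8  d3:3  d4:3 → peak 9
Best is Job 3@2, peak 9.

9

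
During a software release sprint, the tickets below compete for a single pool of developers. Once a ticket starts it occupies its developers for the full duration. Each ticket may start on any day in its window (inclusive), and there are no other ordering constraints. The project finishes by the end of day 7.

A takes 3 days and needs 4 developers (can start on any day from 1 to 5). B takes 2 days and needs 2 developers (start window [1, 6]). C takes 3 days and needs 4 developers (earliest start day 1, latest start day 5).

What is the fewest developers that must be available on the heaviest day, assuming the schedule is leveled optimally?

Early-start (A@1, B@1, C@1) gives peak 10: d1:10  d2:10  d3:8  d4:0  d5:0  d6:0  d7:0.
Shift C→4.
Schedule A@1, B@1, C@4: d1:6  d2:6  d3:4  d4:4  d5:4  d6:4  d7:0 — peak 6.

6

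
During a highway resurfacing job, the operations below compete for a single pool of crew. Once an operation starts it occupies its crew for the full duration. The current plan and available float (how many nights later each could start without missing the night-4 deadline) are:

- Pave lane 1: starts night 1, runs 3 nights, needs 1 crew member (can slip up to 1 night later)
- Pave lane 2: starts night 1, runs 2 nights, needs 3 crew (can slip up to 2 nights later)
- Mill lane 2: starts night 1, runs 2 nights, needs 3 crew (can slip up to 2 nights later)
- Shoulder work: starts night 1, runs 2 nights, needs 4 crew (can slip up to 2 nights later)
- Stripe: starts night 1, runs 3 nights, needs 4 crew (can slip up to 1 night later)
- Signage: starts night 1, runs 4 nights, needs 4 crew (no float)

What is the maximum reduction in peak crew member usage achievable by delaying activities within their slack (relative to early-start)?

4

Early-start peak: n1:19  n2:19  n3:9  n4:4 ⇒ 19.
Leveled (Pave lane 1@1, Pave lane 2@1, Mill lane 2@1, Shoulder work@3, Stripe@1, Signage@1): n1:15  n2:15  n3:13  n4:8 ⇒ 15.
Reduction 19 − 15 = 4.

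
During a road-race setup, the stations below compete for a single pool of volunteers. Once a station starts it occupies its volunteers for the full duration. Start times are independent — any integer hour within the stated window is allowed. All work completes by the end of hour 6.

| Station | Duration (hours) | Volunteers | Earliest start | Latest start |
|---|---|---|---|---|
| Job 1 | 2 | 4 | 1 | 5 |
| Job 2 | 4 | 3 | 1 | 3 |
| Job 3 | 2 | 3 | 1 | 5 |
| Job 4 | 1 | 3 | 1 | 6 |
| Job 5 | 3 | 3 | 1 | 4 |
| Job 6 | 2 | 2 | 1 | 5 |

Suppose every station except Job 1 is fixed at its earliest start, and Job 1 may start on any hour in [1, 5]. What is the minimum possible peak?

14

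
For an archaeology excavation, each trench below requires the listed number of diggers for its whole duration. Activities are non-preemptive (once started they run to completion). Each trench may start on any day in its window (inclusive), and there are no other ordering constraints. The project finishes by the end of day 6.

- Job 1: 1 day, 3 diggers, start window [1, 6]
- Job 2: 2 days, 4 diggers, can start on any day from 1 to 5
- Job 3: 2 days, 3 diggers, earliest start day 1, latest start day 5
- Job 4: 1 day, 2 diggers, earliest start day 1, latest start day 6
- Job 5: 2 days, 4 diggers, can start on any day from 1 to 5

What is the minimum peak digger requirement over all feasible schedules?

6

Early-start (Job 1@1, Job 2@1, Job 3@1, Job 4@1, Job 5@1) gives peak 16: d1:16  d2:11  d3:0  d4:0  d5:0  d6:0.
Shift Job 2→3, Job 4→2, Job 5→5.
Schedule Job 1@1, Job 2@3, Job 3@1, Job 4@2, Job 5@5: d1:6  d2:5  d3:4  d4:4  d5:4  d6:4 — peak 6.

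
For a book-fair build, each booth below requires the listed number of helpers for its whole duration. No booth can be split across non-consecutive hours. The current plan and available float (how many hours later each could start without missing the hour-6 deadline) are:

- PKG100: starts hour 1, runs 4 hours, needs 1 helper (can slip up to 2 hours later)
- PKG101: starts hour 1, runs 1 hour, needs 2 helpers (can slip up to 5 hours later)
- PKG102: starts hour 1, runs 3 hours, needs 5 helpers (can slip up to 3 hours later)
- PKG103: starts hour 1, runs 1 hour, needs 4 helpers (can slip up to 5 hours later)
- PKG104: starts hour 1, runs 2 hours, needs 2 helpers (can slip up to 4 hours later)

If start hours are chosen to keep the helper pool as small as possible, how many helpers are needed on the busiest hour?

Early-start (PKG100@1, PKG101@1, PKG102@1, PKG103@1, PKG104@1) gives peak 14: h1:14  h2:8  h3:6  h4:1  h5:0  h6:0.
Shift PKG102→2, PKG103→5, PKG104→5.
Schedule PKG100@1, PKG101@1, PKG102@2, PKG103@5, PKG104@5: h1:3  h2:6  h3:6  h4:6  h5:6  h6:2 — peak 6.

6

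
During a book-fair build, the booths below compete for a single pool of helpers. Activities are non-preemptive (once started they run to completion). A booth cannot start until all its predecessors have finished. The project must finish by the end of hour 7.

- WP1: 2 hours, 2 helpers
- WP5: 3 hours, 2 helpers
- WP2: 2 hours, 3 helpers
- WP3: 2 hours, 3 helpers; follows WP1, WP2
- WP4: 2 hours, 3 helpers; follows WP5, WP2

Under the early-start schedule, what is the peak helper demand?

Early-start schedule: WP1@1, WP5@1, WP2@1, WP3@3, WP4@4.
Load per hour: hour 1: 7, hour 2: 7, hour 3: 5, hour 4: 6, hour 5: 3, hour 6: 0, hour 7: 0.
Peak is 7.

7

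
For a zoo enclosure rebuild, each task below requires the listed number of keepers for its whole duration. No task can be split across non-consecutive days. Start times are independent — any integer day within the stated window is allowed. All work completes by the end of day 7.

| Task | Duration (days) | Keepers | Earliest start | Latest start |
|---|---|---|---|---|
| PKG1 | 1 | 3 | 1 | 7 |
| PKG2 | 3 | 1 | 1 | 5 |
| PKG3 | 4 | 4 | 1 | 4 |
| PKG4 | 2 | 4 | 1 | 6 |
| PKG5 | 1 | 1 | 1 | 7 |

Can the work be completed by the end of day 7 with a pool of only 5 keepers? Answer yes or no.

yes

Schedule PKG1@1, PKG2@1, PKG3@2, PKG4@6, PKG5@1: d1:5  d2:5  d3:5  d4:4  d5:4  d6:4  d7:4 — peak 5 ≤ 5.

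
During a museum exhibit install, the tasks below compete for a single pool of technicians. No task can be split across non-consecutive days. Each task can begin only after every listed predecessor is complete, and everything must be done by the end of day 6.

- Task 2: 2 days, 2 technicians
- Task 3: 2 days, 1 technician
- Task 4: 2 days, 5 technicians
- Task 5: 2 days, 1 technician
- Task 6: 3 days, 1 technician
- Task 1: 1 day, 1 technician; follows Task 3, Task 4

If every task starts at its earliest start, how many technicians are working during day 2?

At early start, day 2 has: Task 2, Task 3, Task 4, Task 5, Task 6.
Demand: 2 + 1 + 5 + 1 + 1 = 10.

10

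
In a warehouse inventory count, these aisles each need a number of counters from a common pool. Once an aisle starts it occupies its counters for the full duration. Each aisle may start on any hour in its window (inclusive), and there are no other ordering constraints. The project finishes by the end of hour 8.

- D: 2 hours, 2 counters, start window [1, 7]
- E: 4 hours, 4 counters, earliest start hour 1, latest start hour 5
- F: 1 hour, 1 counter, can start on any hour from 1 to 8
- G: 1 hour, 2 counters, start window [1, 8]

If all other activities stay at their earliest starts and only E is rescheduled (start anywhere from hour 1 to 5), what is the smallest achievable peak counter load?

E@1: h1:9  h2:6  h3:4  h4:4  h5:0  h6:0  h7:0  h8:0 → peak 9
E@2: h1:5  h2:6  h3:4  h4:4  h5:4  h6:0  h7:0  h8:0 → peak 6
E@3: h1:5  h2:2  h3:4  h4:4  h5:4  h6:4  h7:0  h8:0 → peak 5
E@4: h1:5  h2:2  h3:0  h4:4  h5:4  h6:4  h7:4  h8:0 → peak 5
E@5: h1:5  h2:2  h3:0  h4:0  h5:4  h6:4  h7:4  h8:4 → peak 5
Best is E@3, peak 5.

5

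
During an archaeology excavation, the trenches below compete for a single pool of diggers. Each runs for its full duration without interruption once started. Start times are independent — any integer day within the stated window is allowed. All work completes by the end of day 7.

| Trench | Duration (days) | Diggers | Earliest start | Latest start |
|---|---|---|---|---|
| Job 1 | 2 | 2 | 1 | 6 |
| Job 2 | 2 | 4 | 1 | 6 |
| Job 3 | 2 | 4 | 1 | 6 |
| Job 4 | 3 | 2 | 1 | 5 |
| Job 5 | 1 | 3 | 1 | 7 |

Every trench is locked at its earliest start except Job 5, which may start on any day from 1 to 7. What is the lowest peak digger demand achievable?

Job 5@1: d1:15  d2:12  d3:2  d4:0  d5:0  d6:0  d7:0 → peak 15
Job 5@2: d1:12  d2:15  d3:2  d4:0  d5:0  d6:0  d7:0 → peak 15
Job 5@3: d1:12  d2:12  d3:5  d4:0  d5:0  d6:0  d7:0 → peak 12
Job 5@4: d1:12  d2:12  d3:2  d4:3  d5:0  d6:0  d7:0 → peak 12
Job 5@5: d1:12  d2:12  d3:2  d4:0  d5:3  d6:0  d7:0 → peak 12
Job 5@6: d1:12  d2:12  d3:2  d4:0  d5:0  d6:3  d7:0 → peak 12
Job 5@7: d1:12  d2:12  d3:2  d4:0  d5:0  d6:0  d7:3 → peak 12
Best is Job 5@3, peak 12.

12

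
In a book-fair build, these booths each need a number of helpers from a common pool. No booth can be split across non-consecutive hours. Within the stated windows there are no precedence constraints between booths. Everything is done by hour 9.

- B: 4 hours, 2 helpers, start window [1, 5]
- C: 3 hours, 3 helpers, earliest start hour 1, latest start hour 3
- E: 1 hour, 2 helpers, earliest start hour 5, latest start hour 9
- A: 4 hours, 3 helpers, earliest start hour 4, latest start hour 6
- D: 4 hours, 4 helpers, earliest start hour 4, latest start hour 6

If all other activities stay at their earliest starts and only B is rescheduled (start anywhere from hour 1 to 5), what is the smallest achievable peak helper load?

B@1: h1:5  h2:5  h3:5  h4:9  h5:9  h6:7  h7:7  h8:0  h9:0 → peak 9
B@2: h1:3  h2:5  h3:5  h4:9  h5:11  h6:7  h7:7  h8:0  h9:0 → peak 11
B@3: h1:3  h2:3  h3:5  h4:9  h5:11  h6:9  h7:7  h8:0  h9:0 → peak 11
B@4: h1:3  h2:3  h3:3  h4:9  h5:11  h6:9  h7:9  h8:0  h9:0 → peak 11
B@5: h1:3  h2:3  h3:3  h4:7  h5:11  h6:9  h7:9  h8:2  h9:0 → peak 11
Best is B@1, peak 9.

9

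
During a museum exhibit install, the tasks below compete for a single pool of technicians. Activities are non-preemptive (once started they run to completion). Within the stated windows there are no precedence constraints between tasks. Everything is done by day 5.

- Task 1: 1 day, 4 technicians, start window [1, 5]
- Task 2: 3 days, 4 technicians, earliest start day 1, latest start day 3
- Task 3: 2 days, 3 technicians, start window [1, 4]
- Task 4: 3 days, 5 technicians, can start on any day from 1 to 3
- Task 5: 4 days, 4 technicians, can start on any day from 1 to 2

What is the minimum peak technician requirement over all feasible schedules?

Early-start (Task 1@1, Task 2@1, Task 3@1, Task 4@1, Task 5@1) gives peak 20: d1:20  d2:16  d3:13  d4:4  d5:0.
Shift Task 4→3, Task 5→2.
Schedule Task 1@1, Task 2@1, Task 3@1, Task 4@3, Task 5@2: d1:11  d2:11  d3:13  d4:9  d5:9 — peak 13.

13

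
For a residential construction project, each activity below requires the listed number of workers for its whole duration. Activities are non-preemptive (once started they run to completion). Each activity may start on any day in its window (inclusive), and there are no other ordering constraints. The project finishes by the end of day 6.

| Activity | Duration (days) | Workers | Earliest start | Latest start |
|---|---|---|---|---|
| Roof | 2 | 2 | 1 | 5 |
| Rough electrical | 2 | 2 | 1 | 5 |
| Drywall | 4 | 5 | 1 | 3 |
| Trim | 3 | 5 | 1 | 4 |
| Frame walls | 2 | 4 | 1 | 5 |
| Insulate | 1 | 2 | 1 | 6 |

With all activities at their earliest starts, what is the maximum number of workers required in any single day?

20

Early-start schedule: Roof@1, Rough electrical@1, Drywall@1, Trim@1, Frame walls@1, Insulate@1.
Load per day: day 1: 20, day 2: 18, day 3: 10, day 4: 5, day 5: 0, day 6: 0.
Peak is 20.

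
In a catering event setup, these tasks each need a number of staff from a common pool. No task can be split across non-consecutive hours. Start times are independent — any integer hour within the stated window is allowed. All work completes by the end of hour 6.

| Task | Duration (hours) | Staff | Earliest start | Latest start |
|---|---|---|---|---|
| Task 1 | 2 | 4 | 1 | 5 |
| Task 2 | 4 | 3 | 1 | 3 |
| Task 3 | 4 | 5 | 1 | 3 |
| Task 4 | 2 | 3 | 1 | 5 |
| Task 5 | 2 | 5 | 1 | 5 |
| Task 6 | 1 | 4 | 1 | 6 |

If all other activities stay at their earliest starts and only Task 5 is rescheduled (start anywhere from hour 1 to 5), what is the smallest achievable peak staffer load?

19

Task 5@1: h1:24  h2:20  h3:8  h4:8  h5:0  h6:0 → peak 24
Task 5@2: h1:19  h2:20  h3:13  h4:8  h5:0  h6:0 → peak 20
Task 5@3: h1:19  h2:15  h3:13  h4:13  h5:0  h6:0 → peak 19
Task 5@4: h1:19  h2:15  h3:8  h4:13  h5:5  h6:0 → peak 19
Task 5@5: h1:19  h2:15  h3:8  h4:8  h5:5  h6:5 → peak 19
Best is Task 5@3, peak 19.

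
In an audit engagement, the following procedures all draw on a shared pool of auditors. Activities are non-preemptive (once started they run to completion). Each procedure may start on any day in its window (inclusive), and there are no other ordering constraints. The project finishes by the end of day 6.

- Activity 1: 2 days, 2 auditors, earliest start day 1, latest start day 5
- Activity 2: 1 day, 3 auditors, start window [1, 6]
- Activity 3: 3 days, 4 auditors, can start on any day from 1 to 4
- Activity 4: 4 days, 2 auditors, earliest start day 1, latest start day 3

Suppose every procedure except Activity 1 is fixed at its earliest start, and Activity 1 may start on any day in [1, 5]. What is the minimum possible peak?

Activity 1@1: d1:11  d2:8  d3:6  d4:2  d5:0  d6:0 → peak 11
Activity 1@2: d1:9  d2:8  d3:8  d4:2  d5:0  d6:0 → peak 9
Activity 1@3: d1:9  d2:6  d3:8  d4:4  d5:0  d6:0 → peak 9
Activity 1@4: d1:9  d2:6  d3:6  d4:4  d5:2  d6:0 → peak 9
Activity 1@5: d1:9  d2:6  d3:6  d4:2  d5:2  d6:2 → peak 9
Best is Activity 1@2, peak 9.

9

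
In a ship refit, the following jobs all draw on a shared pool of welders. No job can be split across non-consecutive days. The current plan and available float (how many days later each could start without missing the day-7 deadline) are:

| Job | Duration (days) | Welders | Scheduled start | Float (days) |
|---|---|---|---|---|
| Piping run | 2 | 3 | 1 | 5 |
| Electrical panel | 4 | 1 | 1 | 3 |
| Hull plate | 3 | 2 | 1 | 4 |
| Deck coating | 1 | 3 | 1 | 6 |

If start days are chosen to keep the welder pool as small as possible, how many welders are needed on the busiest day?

3

Early-start (Piping run@1, Electrical panel@1, Hull plate@1, Deck coating@1) gives peak 9: d1:9  d2:6  d3:3  d4:1  d5:0  d6:0  d7:0.
Shift Electrical panel→3, Hull plate→3, Deck coating→7.
Schedule Piping run@1, Electrical panel@3, Hull plate@3, Deck coating@7: d1:3  d2:3  d3:3  d4:3  d5:3  d6:1  d7:3 — peak 3.
Total welder-days = 19 over 7 days ⇒ peak ≥ ⌈19/7⌉ = 3, so 3 is optimal.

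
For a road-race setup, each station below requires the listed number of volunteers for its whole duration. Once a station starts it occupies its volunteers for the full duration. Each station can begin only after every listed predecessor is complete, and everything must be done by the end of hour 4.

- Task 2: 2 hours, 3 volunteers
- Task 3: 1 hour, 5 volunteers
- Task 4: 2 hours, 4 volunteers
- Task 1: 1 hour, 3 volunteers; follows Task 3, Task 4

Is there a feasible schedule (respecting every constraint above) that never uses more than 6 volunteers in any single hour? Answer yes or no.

The minimum achievable peak is 7; 6 < 7, so no feasible schedule stays within the cap.

no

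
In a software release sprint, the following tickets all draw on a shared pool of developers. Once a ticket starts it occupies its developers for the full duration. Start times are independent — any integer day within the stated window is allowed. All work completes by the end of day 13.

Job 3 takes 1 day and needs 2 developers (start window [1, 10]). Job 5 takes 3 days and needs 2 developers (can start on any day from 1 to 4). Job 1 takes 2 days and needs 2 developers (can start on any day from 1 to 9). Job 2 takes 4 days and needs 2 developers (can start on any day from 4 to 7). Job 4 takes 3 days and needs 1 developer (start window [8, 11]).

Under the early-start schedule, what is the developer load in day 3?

2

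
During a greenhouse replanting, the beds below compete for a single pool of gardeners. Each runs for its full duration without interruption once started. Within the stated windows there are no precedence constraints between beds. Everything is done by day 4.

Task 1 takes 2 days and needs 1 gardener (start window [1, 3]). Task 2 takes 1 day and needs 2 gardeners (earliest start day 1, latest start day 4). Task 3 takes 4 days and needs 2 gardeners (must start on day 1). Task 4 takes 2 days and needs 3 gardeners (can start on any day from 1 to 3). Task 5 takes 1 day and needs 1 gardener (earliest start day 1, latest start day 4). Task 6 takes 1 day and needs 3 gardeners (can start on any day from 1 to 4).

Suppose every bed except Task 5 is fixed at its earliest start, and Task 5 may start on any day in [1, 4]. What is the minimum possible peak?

11

Task 5@1: d1:12  d2:6  d3:2  d4:2 → peak 12
Task 5@2: d1:11  d2:7  d3:2  d4:2 → peak 11
Task 5@3: d1:11  d2:6  d3:3  d4:2 → peak 11
Task 5@4: d1:11  d2:6  d3:2  d4:3 → peak 11
Best is Task 5@2, peak 11.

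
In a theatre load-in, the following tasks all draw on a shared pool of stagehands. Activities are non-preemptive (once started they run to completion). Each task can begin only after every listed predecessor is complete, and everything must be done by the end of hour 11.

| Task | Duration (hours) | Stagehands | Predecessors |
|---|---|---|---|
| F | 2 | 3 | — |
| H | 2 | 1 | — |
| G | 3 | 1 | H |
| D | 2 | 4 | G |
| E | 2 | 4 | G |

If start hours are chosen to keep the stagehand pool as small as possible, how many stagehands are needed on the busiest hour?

4

Early-start (F@1, H@1, G@3, D@6, E@6) gives peak 8: h1:4  h2:4  h3:1  h4:1  h5:1  h6:8  h7:8  h8:0  h9:0  h10:0  h11:0.
Shift E→8.
Schedule F@1, H@1, G@3, D@6, E@8: h1:4  h2:4  h3:1  h4:1  h5:1  h6:4  h7:4  h8:4  h9:4  h10:0  h11:0 — peak 4.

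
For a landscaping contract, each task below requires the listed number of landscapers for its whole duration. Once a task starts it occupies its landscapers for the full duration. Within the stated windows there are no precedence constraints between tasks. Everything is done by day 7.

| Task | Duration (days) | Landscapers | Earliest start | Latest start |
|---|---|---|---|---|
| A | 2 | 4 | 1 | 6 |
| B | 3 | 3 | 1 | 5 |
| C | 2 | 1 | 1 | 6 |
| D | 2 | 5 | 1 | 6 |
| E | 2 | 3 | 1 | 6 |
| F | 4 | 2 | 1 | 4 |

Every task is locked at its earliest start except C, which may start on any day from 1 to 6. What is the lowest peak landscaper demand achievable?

C@1: d1:18  d2:18  d3:5  d4:2  d5:0  d6:0  d7:0 → peak 18
C@2: d1:17  d2:18  d3:6  d4:2  d5:0  d6:0  d7:0 → peak 18
C@3: d1:17  d2:17  d3:6  d4:3  d5:0  d6:0  d7:0 → peak 17
C@4: d1:17  d2:17  d3:5  d4:3  d5:1  d6:0  d7:0 → peak 17
C@5: d1:17  d2:17  d3:5  d4:2  d5:1  d6:1  d7:0 → peak 17
C@6: d1:17  d2:17  d3:5  d4:2  d5:0  d6:1  d7:1 → peak 17
Best is C@3, peak 17.

17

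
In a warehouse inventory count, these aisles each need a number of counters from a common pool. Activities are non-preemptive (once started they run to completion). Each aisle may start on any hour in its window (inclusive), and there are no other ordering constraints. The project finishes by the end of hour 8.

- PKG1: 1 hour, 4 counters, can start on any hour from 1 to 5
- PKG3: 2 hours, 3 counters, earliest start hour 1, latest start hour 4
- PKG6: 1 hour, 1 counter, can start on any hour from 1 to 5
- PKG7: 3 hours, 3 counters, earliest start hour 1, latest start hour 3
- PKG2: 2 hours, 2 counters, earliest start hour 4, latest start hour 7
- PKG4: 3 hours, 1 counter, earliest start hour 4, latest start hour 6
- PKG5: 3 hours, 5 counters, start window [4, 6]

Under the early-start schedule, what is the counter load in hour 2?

6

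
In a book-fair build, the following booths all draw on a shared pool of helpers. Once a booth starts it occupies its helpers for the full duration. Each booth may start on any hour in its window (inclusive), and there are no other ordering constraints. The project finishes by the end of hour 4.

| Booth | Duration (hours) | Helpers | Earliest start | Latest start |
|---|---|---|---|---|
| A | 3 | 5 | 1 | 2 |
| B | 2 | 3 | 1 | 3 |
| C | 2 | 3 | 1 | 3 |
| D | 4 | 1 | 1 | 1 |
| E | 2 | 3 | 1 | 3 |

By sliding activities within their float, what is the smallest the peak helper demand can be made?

12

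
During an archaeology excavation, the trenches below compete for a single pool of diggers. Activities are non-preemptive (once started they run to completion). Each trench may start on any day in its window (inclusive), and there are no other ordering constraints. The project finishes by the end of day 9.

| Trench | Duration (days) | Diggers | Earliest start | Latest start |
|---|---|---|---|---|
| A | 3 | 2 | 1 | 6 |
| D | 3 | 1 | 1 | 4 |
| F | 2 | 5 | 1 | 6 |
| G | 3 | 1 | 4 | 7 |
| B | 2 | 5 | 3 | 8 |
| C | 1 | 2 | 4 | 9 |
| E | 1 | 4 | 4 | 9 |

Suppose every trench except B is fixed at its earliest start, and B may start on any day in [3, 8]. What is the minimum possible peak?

8

B@3: d1:8  d2:8  d3:8  d4:12  d5:1  d6:1  d7:0  d8:0  d9:0 → peak 12
B@4: d1:8  d2:8  d3:3  d4:12  d5:6  d6:1  d7:0  d8:0  d9:0 → peak 12
B@5: d1:8  d2:8  d3:3  d4:7  d5:6  d6:6  d7:0  d8:0  d9:0 → peak 8
B@6: d1:8  d2:8  d3:3  d4:7  d5:1  d6:6  d7:5  d8:0  d9:0 → peak 8
B@7: d1:8  d2:8  d3:3  d4:7  d5:1  d6:1  d7:5  d8:5  d9:0 → peak 8
B@8: d1:8  d2:8  d3:3  d4:7  d5:1  d6:1  d7:0  d8:5  d9:5 → peak 8
Best is B@5, peak 8.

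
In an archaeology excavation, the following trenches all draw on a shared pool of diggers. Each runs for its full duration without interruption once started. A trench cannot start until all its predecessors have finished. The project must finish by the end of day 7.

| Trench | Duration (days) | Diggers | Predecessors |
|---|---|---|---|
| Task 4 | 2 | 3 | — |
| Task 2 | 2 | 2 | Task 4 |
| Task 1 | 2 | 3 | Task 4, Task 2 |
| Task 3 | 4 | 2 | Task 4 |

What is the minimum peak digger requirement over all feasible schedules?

Schedule Task 4@1, Task 2@3, Task 1@5, Task 3@3: d1:3  d2:3  d3:4  d4:4  d5:5  d6:5  d7:0 — peak 5.
No arrangement of the 7 feasible schedules does better.

5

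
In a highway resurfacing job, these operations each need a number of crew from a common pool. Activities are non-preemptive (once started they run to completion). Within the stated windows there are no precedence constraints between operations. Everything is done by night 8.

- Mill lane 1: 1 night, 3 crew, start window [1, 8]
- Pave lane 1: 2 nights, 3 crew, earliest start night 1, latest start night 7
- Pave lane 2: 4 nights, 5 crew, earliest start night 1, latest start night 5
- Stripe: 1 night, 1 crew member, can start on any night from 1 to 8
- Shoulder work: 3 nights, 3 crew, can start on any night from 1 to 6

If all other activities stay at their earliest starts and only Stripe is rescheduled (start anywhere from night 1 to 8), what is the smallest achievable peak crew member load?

14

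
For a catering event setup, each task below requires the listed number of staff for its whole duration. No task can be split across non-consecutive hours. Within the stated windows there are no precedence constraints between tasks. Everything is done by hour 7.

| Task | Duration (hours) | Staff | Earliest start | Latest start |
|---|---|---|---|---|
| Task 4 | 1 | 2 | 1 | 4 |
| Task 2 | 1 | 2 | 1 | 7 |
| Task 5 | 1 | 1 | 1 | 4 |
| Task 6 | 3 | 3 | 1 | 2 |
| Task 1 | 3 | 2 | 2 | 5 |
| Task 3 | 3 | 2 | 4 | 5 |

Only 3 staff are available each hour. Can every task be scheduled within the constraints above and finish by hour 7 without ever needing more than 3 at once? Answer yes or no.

no

Total staffer-hours = 26; over 7 hours the average is 26/7 > 3, so some hour must exceed 3.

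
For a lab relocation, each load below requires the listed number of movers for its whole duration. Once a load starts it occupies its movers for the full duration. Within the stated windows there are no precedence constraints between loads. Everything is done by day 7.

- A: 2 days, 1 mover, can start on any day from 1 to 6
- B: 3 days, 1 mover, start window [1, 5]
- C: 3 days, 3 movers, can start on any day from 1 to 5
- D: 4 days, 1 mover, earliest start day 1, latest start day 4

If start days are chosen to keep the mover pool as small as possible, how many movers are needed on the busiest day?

Early-start (A@1, B@1, C@1, D@1) gives peak 6: d1:6  d2:6  d3:5  d4:1  d5:0  d6:0  d7:0.
Shift C→5.
Schedule A@1, B@1, C@5, D@1: d1:3  d2:3  d3:2  d4:1  d5:3  d6:3  d7:3 — peak 3.
Total mover-days = 18 over 7 days ⇒ peak ≥ ⌈18/7⌉ = 3, so 3 is optimal.

3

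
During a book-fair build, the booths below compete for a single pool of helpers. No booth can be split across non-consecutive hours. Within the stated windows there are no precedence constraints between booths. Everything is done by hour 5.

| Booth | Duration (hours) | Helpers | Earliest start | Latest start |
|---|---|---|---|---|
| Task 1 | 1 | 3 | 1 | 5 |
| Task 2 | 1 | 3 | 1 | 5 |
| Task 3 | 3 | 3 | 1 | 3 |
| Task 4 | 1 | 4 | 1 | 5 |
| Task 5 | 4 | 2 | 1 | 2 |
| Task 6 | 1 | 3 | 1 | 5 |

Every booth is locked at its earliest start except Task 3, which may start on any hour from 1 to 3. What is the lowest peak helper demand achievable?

Task 3@1: h1:18  h2:5  h3:5  h4:2  h5:0 → peak 18
Task 3@2: h1:15  h2:5  h3:5  h4:5  h5:0 → peak 15
Task 3@3: h1:15  h2:2  h3:5  h4:5  h5:3 → peak 15
Best is Task 3@2, peak 15.

15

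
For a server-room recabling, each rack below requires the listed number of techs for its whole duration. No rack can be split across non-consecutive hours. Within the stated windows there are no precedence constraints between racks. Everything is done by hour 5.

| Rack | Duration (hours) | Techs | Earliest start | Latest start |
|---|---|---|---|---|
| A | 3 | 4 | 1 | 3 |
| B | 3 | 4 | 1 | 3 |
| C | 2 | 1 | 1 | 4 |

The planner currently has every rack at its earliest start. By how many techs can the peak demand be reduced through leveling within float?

Early-start peak: h1:9  h2:9  h3:8  h4:0  h5:0 ⇒ 9.
Leveled (A@1, B@1, C@4): h1:8  h2:8  h3:8  h4:1  h5:1 ⇒ 8.
Reduction 9 − 8 = 1.

1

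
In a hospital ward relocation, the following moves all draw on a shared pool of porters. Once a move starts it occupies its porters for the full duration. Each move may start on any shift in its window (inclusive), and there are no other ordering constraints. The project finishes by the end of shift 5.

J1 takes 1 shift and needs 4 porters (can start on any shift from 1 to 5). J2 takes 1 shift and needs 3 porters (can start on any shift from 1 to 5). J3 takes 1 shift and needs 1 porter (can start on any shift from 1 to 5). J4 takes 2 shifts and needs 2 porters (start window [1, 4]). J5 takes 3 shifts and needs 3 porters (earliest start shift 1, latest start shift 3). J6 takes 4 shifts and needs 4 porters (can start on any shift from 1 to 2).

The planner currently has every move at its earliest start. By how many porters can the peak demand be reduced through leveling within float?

8

Early-start peak: s1:17  s2:9  s3:7  s4:4  s5:0 ⇒ 17.
Leveled (J1@1, J2@1, J3@1, J4@2, J5@2, J6@2): s1:8  s2:9  s3:9  s4:7  s5:4 ⇒ 9.
Reduction 17 − 9 = 8.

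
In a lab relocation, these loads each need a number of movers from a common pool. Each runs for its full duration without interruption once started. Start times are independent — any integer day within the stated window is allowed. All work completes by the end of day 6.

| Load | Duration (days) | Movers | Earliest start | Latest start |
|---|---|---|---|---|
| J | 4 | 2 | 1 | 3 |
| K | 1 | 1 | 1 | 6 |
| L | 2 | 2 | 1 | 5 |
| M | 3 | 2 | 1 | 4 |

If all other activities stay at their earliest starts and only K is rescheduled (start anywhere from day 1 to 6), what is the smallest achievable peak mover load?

K@1: d1:7  d2:6  d3:4  d4:2  d5:0  d6:0 → peak 7
K@2: d1:6  d2:7  d3:4  d4:2  d5:0  d6:0 → peak 7
K@3: d1:6  d2:6  d3:5  d4:2  d5:0  d6:0 → peak 6
K@4: d1:6  d2:6  d3:4  d4:3  d5:0  d6:0 → peak 6
K@5: d1:6  d2:6  d3:4  d4:2  d5:1  d6:0 → peak 6
K@6: d1:6  d2:6  d3:4  d4:2  d5:0  d6:1 → peak 6
Best is K@3, peak 6.

6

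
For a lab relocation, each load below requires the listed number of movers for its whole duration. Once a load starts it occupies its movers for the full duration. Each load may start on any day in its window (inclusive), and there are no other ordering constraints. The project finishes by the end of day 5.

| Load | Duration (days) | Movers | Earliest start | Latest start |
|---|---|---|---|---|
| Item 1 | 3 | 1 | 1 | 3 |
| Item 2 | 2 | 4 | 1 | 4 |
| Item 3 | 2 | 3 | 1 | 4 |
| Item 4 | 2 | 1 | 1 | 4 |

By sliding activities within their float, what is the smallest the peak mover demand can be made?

5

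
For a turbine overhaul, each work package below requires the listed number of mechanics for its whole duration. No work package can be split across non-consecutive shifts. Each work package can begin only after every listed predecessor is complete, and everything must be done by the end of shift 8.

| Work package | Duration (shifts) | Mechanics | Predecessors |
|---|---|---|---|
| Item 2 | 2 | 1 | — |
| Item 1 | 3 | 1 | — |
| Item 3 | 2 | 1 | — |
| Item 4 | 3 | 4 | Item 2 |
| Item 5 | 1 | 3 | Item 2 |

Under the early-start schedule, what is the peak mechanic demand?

8

Early-start schedule: Item 2@1, Item 1@1, Item 3@1, Item 4@3, Item 5@3.
Load per shift: shift 1: 3, shift 2: 3, shift 3: 8, shift 4: 4, shift 5: 4, shift 6: 0, shift 7: 0, shift 8: 0.
Peak is 8.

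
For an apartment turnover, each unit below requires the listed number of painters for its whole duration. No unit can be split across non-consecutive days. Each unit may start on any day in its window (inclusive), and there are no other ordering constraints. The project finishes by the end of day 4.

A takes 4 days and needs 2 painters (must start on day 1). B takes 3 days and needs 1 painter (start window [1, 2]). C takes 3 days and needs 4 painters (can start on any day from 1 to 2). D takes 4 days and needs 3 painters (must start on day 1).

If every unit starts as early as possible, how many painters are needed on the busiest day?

Early-start schedule: A@1, B@1, C@1, D@1.
Load per day: day 1: 10, day 2: 10, day 3: 10, day 4: 5.
Peak is 10.

10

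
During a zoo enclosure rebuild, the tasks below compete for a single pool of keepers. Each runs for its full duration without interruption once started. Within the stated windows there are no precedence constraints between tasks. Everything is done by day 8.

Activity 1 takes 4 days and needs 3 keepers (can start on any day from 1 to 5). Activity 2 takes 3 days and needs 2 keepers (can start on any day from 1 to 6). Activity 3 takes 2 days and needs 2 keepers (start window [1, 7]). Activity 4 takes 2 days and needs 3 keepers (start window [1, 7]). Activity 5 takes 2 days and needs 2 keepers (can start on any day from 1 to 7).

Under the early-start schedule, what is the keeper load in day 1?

12

At early start, day 1 has: Activity 1, Activity 2, Activity 3, Activity 4, Activity 5.
Demand: 3 + 2 + 2 + 3 + 2 = 12.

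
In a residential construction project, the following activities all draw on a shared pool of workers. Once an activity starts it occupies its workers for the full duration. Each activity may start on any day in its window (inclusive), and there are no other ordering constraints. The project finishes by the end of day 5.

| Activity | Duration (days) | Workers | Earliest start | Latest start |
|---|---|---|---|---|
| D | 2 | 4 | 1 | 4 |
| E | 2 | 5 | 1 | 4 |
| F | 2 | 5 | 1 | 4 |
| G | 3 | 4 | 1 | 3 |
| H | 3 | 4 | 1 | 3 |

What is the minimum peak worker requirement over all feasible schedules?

12

Early-start (D@1, E@1, F@1, G@1, H@1) gives peak 22: d1:22  d2:22  d3:8  d4:0  d5:0.
Shift E→4, F→4.
Schedule D@1, E@4, F@4, G@1, H@1: d1:12  d2:12  d3:8  d4:10  d5:10 — peak 12.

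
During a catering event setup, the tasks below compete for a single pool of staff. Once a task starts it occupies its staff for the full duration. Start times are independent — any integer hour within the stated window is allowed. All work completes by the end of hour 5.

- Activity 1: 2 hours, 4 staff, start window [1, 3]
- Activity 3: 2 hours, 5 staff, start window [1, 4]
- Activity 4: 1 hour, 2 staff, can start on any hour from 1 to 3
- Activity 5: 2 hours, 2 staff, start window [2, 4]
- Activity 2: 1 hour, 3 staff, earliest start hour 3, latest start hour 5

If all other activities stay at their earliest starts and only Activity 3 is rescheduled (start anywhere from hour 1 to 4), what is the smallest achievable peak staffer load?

Activity 3@1: h1:11  h2:11  h3:5  h4:0  h5:0 → peak 11
Activity 3@2: h1:6  h2:11  h3:10  h4:0  h5:0 → peak 11
Activity 3@3: h1:6  h2:6  h3:10  h4:5  h5:0 → peak 10
Activity 3@4: h1:6  h2:6  h3:5  h4:5  h5:5 → peak 6
Best is Activity 3@4, peak 6.

6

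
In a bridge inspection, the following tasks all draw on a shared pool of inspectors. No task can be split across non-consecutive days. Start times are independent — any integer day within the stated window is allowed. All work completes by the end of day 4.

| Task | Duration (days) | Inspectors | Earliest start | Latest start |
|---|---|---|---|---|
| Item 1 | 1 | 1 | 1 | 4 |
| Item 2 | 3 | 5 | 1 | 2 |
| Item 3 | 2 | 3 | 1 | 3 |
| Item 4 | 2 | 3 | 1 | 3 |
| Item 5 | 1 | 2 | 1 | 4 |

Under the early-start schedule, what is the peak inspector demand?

Early-start schedule: Item 1@1, Item 2@1, Item 3@1, Item 4@1, Item 5@1.
Load per day: day 1: 14, day 2: 11, day 3: 5, day 4: 0.
Peak is 14.

14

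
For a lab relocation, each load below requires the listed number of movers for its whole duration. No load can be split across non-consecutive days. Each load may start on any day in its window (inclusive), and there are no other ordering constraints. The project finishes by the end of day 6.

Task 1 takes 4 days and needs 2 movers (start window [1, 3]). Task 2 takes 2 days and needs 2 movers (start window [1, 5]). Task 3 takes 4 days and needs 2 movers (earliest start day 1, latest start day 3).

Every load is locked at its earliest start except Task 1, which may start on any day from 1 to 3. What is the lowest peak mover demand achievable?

Task 1@1: d1:6  d2:6  d3:4  d4:4  d5:0  d6:0 → peak 6
Task 1@2: d1:4  d2:6  d3:4  d4:4  d5:2  d6:0 → peak 6
Task 1@3: d1:4  d2:4  d3:4  d4:4  d5:2  d6:2 → peak 4
Best is Task 1@3, peak 4.

4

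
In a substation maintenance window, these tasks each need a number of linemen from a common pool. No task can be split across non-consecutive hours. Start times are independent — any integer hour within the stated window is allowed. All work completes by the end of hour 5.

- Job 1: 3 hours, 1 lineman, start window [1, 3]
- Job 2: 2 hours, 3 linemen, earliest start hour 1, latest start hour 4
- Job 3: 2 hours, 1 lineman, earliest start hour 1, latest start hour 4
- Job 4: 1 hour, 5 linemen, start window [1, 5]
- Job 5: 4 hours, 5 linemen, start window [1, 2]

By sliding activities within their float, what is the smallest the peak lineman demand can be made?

8

Early-start (Job 1@1, Job 2@1, Job 3@1, Job 4@1, Job 5@1) gives peak 15: h1:15  h2:10  h3:6  h4:5  h5:0.
Shift Job 2→4, Job 5→2.
Schedule Job 1@1, Job 2@4, Job 3@1, Job 4@1, Job 5@2: h1:7  h2:7  h3:6  h4:8  h5:8 — peak 8.
Total lineman-hours = 36 over 5 hours ⇒ peak ≥ ⌈36/5⌉ = 8, so 8 is optimal.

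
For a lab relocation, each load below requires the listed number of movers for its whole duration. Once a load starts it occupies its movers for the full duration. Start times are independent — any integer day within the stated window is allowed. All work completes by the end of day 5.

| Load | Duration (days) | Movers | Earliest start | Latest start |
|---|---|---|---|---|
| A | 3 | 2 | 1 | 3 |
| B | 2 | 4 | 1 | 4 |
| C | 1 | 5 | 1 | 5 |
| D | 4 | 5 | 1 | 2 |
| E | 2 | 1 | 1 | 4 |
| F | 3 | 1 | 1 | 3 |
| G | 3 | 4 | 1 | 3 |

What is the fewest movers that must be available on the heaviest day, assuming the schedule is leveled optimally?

Early-start (A@1, B@1, C@1, D@1, E@1, F@1, G@1) gives peak 22: d1:22  d2:17  d3:12  d4:5  d5:0.
Shift D→2, F→3, G→3.
Schedule A@1, B@1, C@1, D@2, E@1, F@3, G@3: d1:12  d2:12  d3:12  d4:10  d5:10 — peak 12.
Total mover-days = 56 over 5 days ⇒ peak ≥ ⌈56/5⌉ = 12, so 12 is optimal.

12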